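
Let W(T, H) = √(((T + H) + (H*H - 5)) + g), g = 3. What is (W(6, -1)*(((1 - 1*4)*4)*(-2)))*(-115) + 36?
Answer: -5484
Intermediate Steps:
W(T, H) = √(-2 + H + T + H²) (W(T, H) = √(((T + H) + (H*H - 5)) + 3) = √(((H + T) + (H² - 5)) + 3) = √(((H + T) + (-5 + H²)) + 3) = √((-5 + H + T + H²) + 3) = √(-2 + H + T + H²))
(W(6, -1)*(((1 - 1*4)*4)*(-2)))*(-115) + 36 = (√(-2 - 1 + 6 + (-1)²)*(((1 - 1*4)*4)*(-2)))*(-115) + 36 = (√(-2 - 1 + 6 + 1)*(((1 - 4)*4)*(-2)))*(-115) + 36 = (√4*(-3*4*(-2)))*(-115) + 36 = (2*(-12*(-2)))*(-115) + 36 = (2*24)*(-115) + 36 = 48*(-115) + 36 = -5520 + 36 = -5484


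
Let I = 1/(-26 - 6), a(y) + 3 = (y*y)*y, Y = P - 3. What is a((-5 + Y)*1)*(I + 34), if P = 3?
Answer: -4348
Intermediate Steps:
Y = 0 (Y = 3 - 3 = 0)
a(y) = -3 + y³ (a(y) = -3 + (y*y)*y = -3 + y²*y = -3 + y³)
I = -1/32 (I = 1/(-32) = -1/32 ≈ -0.031250)
a((-5 + Y)*1)*(I + 34) = (-3 + ((-5 + 0)*1)³)*(-1/32 + 34) = (-3 + (-5*1)³)*(1087/32) = (-3 + (-5)³)*(1087/32) = (-3 - 125)*(1087/32) = -128*1087/32 = -4348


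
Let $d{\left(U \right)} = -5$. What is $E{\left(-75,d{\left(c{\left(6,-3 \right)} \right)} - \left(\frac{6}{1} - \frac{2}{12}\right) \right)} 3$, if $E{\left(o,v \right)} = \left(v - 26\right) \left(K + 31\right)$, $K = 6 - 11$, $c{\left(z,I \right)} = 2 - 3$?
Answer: $-2873$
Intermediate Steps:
$c{\left(z,I \right)} = -1$ ($c{\left(z,I \right)} = 2 - 3 = -1$)
$K = -5$
$E{\left(o,v \right)} = -676 + 26 v$ ($E{\left(o,v \right)} = \left(v - 26\right) \left(-5 + 31\right) = \left(-26 + v\right) 26 = -676 + 26 v$)
$E{\left(-75,d{\left(c{\left(6,-3 \right)} \right)} - \left(\frac{6}{1} - \frac{2}{12}\right) \right)} 3 = \left(-676 + 26 \left(-5 - \left(\frac{6}{1} - \frac{2}{12}\right)\right)\right) 3 = \left(-676 + 26 \left(-5 - \left(6 \cdot 1 - \frac{1}{6}\right)\right)\right) 3 = \left(-676 + 26 \left(-5 - \left(6 - \frac{1}{6}\right)\right)\right) 3 = \left(-676 + 26 \left(-5 - \frac{35}{6}\right)\right) 3 = \left(-676 + 26 \left(- \frac{65}{6}\right)\right) 3 = \left(-676 - \frac{845}{3}\right) 3 = \left(- \frac{2873}{3}\right) 3 = -2873$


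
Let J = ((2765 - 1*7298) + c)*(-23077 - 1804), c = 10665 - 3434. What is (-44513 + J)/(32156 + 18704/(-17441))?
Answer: -1171572158891/560814092 ≈ -2089.1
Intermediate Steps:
c = 7231
J = -67128938 (J = ((2765 - 1*7298) + 7231)*(-23077 - 1804) = ((2765 - 7298) + 7231)*(-24881) = (-4533 + 7231)*(-24881) = 2698*(-24881) = -67128938)
(-44513 + J)/(32156 + 18704/(-17441)) = (-44513 - 67128938)/(32156 + 18704/(-17441)) = -67173451/(32156 + 18704*(-1/17441)) = -67173451/(32156 - 18704/17441) = -67173451/560814092/17441 = -67173451*17441/560814092 = -1171572158891/560814092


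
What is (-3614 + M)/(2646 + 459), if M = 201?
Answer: -3413/3105 ≈ -1.0992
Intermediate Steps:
(-3614 + M)/(2646 + 459) = (-3614 + 201)/(2646 + 459) = -3413/3105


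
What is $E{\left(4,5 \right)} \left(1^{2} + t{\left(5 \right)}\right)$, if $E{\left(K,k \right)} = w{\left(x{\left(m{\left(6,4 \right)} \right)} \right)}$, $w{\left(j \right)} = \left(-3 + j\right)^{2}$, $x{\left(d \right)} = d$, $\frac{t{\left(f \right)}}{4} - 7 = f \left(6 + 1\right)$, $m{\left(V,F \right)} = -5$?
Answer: $10816$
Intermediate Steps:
$t{\left(f \right)} = 28 + 28 f$ ($t{\left(f \right)} = 28 + 4 f \left(6 + 1\right) = 28 + 4 f 7 = 28 + 4 \cdot 7 f = 28 + 28 f$)
$E{\left(K,k \right)} = 64$ ($E{\left(K,k \right)} = \left(-3 - 5\right)^{2} = \left(-8\right)^{2} = 64$)
$E{\left(4,5 \right)} \left(1^{2} + t{\left(5 \right)}\right) = 64 \left(1^{2} + \left(28 + 28 \cdot 5\right)\right) = 64 \left(1 + \left(28 + 140\right)\right) = 64 \left(1 + 168\right) = 64 \cdot 169 = 10816$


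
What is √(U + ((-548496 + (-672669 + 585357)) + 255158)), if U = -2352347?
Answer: I*√2732997 ≈ 1653.2*I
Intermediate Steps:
√(U + ((-548496 + (-672669 + 585357)) + 255158)) = √(-2352347 + ((-548496 + (-672669 + 585357)) + 255158)) = √(-2352347 + ((-548496 - 87312) + 255158)) = √(-2352347 + (-635808 + 255158)) = √(-2352347 - 380650) = √(-2732997) = I*√2732997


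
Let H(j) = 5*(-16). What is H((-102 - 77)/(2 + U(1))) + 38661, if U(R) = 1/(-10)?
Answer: 38581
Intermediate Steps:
U(R) = -⅒
H(j) = -80
H((-102 - 77)/(2 + U(1))) + 38661 = -80 + 38661 = 38581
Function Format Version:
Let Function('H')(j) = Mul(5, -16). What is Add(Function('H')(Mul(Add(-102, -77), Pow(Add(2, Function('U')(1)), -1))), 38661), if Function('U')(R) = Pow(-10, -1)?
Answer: 38581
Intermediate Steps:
Function('U')(R) = Rational(-1, 10)
Function('H')(j) = -80
Add(Function('H')(Mul(Add(-102, -77), Pow(Add(2, Function('U')(1)), -1))), 38661) = Add(-80, 38661) = 38581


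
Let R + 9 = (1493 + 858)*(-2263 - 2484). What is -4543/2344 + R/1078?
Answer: -13082210109/1263416 ≈ -10355.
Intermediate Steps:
R = -11160206 (R = -9 + (1493 + 858)*(-2263 - 2484) = -9 + 2351*(-4747) = -9 - 11160197 = -11160206)
-4543/2344 + R/1078 = -4543/2344 - 11160206/1078 = -4543*1/2344 - 11160206*1/1078 = -4543/2344 - 5580103/539 = -13082210109/1263416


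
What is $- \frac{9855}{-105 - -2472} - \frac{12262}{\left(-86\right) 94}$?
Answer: $- \frac{2813537}{1063046} \approx -2.6467$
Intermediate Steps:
$- \frac{9855}{-105 - -2472} - \frac{12262}{\left(-86\right) 94} = - \frac{9855}{-105 + 2472} - \frac{12262}{-8084} = - \frac{9855}{2367} - - \frac{6131}{4042} = \left(-9855\right) \frac{1}{2367} + \frac{6131}{4042} = - \frac{1095}{263} + \frac{6131}{4042} = - \frac{2813537}{1063046}$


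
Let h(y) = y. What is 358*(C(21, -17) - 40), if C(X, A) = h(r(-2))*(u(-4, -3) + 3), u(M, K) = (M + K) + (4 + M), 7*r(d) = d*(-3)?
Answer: -108832/7 ≈ -15547.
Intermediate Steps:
r(d) = -3*d/7 (r(d) = (d*(-3))/7 = (-3*d)/7 = -3*d/7)
u(M, K) = 4 + K + 2*M (u(M, K) = (K + M) + (4 + M) = 4 + K + 2*M)
C(X, A) = -24/7 (C(X, A) = (-3/7*(-2))*((4 - 3 + 2*(-4)) + 3) = 6*((4 - 3 - 8) + 3)/7 = 6*(-7 + 3)/7 = (6/7)*(-4) = -24/7)
358*(C(21, -17) - 40) = 358*(-24/7 - 40) = 358*(-304/7) = -108832/7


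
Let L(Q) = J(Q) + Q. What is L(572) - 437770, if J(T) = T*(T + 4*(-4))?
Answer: -119166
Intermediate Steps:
J(T) = T*(-16 + T) (J(T) = T*(T - 16) = T*(-16 + T))
L(Q) = Q + Q*(-16 + Q) (L(Q) = Q*(-16 + Q) + Q = Q + Q*(-16 + Q))
L(572) - 437770 = 572*(-15 + 572) - 437770 = 572*557 - 437770 = 318604 - 437770 = -119166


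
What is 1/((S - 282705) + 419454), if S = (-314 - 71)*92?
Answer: 1/101329 ≈ 9.8688e-6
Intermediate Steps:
S = -35420 (S = -385*92 = -35420)
1/((S - 282705) + 419454) = 1/((-35420 - 282705) + 419454) = 1/(-318125 + 419454) = 1/101329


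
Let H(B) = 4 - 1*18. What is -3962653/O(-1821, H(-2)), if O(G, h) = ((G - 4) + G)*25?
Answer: 3962653/91150 ≈ 43.474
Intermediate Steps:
H(B) = -14 (H(B) = 4 - 18 = -14)
O(G, h) = -100 + 50*G (O(G, h) = ((-4 + G) + G)*25 = (-4 + 2*G)*25 = -100 + 50*G)
-3962653/O(-1821, H(-2)) = -3962653/(-100 + 50*(-1821)) = -3962653/(-100 - 91050) = -3962653/(-91150) = -3962653*(-1/91150) = 3962653/91150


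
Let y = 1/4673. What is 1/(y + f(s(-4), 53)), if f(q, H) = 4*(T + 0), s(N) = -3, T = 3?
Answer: 4673/56077 ≈ 0.083332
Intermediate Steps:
f(q, H) = 12 (f(q, H) = 4*(3 + 0) = 4*3 = 12)
y = 1/4673 ≈ 0.00021400
1/(y + f(s(-4), 53)) = 1/(1/4673 + 12) = 1/(56077/4673) = 4673/56077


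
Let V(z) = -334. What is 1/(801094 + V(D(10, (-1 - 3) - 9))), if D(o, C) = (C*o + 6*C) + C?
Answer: 1/800760 ≈ 1.2488e-6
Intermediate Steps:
D(o, C) = 7*C + C*o (D(o, C) = (6*C + C*o) + C = 7*C + C*o)
1/(801094 + V(D(10, (-1 - 3) - 9))) = 1/(801094 - 334) = 1/800760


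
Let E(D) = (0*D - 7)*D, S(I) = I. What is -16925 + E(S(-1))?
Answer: -16918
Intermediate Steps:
E(D) = -7*D (E(D) = (0 - 7)*D = -7*D)
-16925 + E(S(-1)) = -16925 - 7*(-1) = -16925 + 7 = -16918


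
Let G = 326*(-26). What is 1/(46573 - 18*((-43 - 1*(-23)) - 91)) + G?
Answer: -411687795/48571 ≈ -8476.0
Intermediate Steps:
G = -8476
1/(46573 - 18*((-43 - 1*(-23)) - 91)) + G = 1/(46573 - 18*((-43 - 1*(-23)) - 91)) - 8476 = 1/(46573 - 18*((-43 + 23) - 91)) - 8476 = 1/(46573 - 18*(-20 - 91)) - 8476 = 1/(46573 - 18*(-111)) - 8476 = 1/(46573 + 1998) - 8476 = 1/48571 - 8476 = -411687795/48571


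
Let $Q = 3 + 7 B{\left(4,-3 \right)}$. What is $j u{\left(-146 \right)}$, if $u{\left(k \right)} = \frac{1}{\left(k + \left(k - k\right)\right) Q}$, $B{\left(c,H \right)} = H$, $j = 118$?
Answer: $\frac{59}{1314} \approx 0.044901$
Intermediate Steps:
$Q = -18$ ($Q = 3 + 7 \left(-3\right) = 3 - 21 = -18$)
$u{\left(k \right)} = - \frac{1}{18 k}$ ($u{\left(k \right)} = \frac{1}{\left(k + \left(k - k\right)\right) \left(-18\right)} = \frac{1}{k + 0} \left(- \frac{1}{18}\right) = \frac{1}{k} \left(- \frac{1}{18}\right) = - \frac{1}{18 k}$)
$j u{\left(-146 \right)} = 118 \left(- \frac{1}{18 \left(-146\right)}\right) = 118 \left(\left(- \frac{1}{18}\right) \left(- \frac{1}{146}\right)\right) = 118 \cdot \frac{1}{2628} = \frac{59}{1314}$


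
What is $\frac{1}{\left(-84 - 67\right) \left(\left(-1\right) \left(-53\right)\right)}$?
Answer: $- \frac{1}{8003} \approx -0.00012495$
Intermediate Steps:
$\frac{1}{\left(-84 - 67\right) \left(\left(-1\right) \left(-53\right)\right)} = \frac{1}{\left(-151\right) 53} = \frac{1}{-8003} = - \frac{1}{8003}$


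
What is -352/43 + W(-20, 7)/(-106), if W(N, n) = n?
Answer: -37613/4558 ≈ -8.2521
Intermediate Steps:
-352/43 + W(-20, 7)/(-106) = -352/43 + 7/(-106) = -352*1/43 + 7*(-1/106) = -352/43 - 7/106 = -37613/4558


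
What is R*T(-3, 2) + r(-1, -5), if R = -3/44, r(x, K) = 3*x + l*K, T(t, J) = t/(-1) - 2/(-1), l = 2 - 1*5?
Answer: 513/44 ≈ 11.659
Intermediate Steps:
l = -3 (l = 2 - 5 = -3)
T(t, J) = 2 - t (T(t, J) = t*(-1) - 2*(-1) = -t + 2 = 2 - t)
r(x, K) = -3*K + 3*x (r(x, K) = 3*x - 3*K = -3*K + 3*x)
R = -3/44 (R = -3*1/44 = -3/44 ≈ -0.068182)
R*T(-3, 2) + r(-1, -5) = -3*(2 - 1*(-3))/44 + (-3*(-5) + 3*(-1)) = -3*(2 + 3)/44 + (15 - 3) = -3/44*5 + 12 = -15/44 + 12 = 513/44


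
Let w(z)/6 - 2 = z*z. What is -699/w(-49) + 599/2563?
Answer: 2281615/12317778 ≈ 0.18523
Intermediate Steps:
w(z) = 12 + 6*z² (w(z) = 12 + 6*(z*z) = 12 + 6*z²)
-699/w(-49) + 599/2563 = -699/(12 + 6*(-49)²) + 599/2563 = -699/(12 + 6*2401) + 599*(1/2563) = -699/(12 + 14406) + 599/2563 = -699/14418 + 599/2563 = -699*1/14418 + 599/2563 = -233/4806 + 599/2563 = 2281615/12317778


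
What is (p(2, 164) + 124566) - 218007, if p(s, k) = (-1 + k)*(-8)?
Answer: -94745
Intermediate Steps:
p(s, k) = 8 - 8*k
(p(2, 164) + 124566) - 218007 = ((8 - 8*164) + 124566) - 218007 = ((8 - 1312) + 124566) - 218007 = (-1304 + 124566) - 218007 = 123262 - 218007 = -94745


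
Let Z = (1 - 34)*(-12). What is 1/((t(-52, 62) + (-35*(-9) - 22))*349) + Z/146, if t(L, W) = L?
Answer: 16653655/6139957 ≈ 2.7123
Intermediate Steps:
Z = 396 (Z = -33*(-12) = 396)
1/((t(-52, 62) + (-35*(-9) - 22))*349) + Z/146 = 1/(-52 + (-35*(-9) - 22)*349) + 396/146 = (1/349)/(-52 + (315 - 22)) + 396*(1/146) = (1/349)/(-52 + 293) + 198/73 = (1/349)/241 + 198/73 = (1/241)*(1/349) + 198/73 = 1/84109 + 198/73 = 16653655/6139957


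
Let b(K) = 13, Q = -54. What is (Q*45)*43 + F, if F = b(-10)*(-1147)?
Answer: -119401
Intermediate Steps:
F = -14911 (F = 13*(-1147) = -14911)
(Q*45)*43 + F = -54*45*43 - 14911 = -2430*43 - 14911 = -104490 - 14911 = -119401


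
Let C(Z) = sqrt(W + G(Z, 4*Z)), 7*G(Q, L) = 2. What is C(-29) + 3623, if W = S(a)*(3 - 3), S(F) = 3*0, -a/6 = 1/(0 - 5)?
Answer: 3623 + sqrt(14)/7 ≈ 3623.5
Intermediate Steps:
a = 6/5 (a = -6/(0 - 5) = -6/(-5) = -6*(-1/5) = 6/5 ≈ 1.2000)
S(F) = 0
G(Q, L) = 2/7 (G(Q, L) = (1/7)*2 = 2/7)
W = 0 (W = 0*(3 - 3) = 0*0 = 0)
C(Z) = sqrt(14)/7 (C(Z) = sqrt(0 + 2/7) = sqrt(2/7) = sqrt(14)/7)
C(-29) + 3623 = sqrt(14)/7 + 3623 = 3623 + sqrt(14)/7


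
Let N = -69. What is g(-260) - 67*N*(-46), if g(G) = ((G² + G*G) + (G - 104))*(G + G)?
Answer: -70327378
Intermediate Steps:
g(G) = 2*G*(-104 + G + 2*G²) (g(G) = ((G² + G²) + (-104 + G))*(2*G) = (2*G² + (-104 + G))*(2*G) = (-104 + G + 2*G²)*(2*G) = 2*G*(-104 + G + 2*G²))
g(-260) - 67*N*(-46) = 2*(-260)*(-104 - 260 + 2*(-260)²) - 67*(-69)*(-46) = 2*(-260)*(-104 - 260 + 2*67600) - (-4623)*(-46) = 2*(-260)*(-104 - 260 + 135200) - 1*212658 = 2*(-260)*134836 - 212658 = -70114720 - 212658 = -70327378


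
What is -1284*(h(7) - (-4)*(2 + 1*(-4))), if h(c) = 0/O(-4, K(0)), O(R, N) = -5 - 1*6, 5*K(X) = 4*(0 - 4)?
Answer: 10272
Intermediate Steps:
K(X) = -16/5 (K(X) = (4*(0 - 4))/5 = (4*(-4))/5 = (⅕)*(-16) = -16/5)
O(R, N) = -11 (O(R, N) = -5 - 6 = -11)
h(c) = 0 (h(c) = 0/(-11) = 0*(-1/11) = 0)
-1284*(h(7) - (-4)*(2 + 1*(-4))) = -1284*(0 - (-4)*(2 + 1*(-4))) = -1284*(0 - (-4)*(2 - 4)) = -1284*(0 - (-4)*(-2)) = -1284*(0 - 1*8) = -1284*(0 - 8) = -1284*(-8) = 10272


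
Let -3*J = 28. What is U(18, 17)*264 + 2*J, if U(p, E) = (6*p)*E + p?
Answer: 1468312/3 ≈ 4.8944e+5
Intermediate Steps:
J = -28/3 (J = -⅓*28 = -28/3 ≈ -9.3333)
U(p, E) = p + 6*E*p (U(p, E) = 6*E*p + p = p + 6*E*p)
U(18, 17)*264 + 2*J = (18*(1 + 6*17))*264 + 2*(-28/3) = (18*(1 + 102))*264 - 56/3 = (18*103)*264 - 56/3 = 1854*264 - 56/3 = 489456 - 56/3 = 1468312/3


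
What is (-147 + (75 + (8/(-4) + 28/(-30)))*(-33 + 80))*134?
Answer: 6512668/15 ≈ 4.3418e+5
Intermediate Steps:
(-147 + (75 + (8/(-4) + 28/(-30)))*(-33 + 80))*134 = (-147 + (75 + (8*(-¼) + 28*(-1/30)))*47)*134 = (-147 + (75 + (-2 - 14/15))*47)*134 = (-147 + (75 - 44/15)*47)*134 = (-147 + (1081/15)*47)*134 = (-147 + 50807/15)*134 = (48602/15)*134 = 6512668/15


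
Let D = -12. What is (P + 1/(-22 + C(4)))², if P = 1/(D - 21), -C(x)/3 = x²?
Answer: 10609/5336100 ≈ 0.0019882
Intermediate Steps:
C(x) = -3*x²
P = -1/33 (P = 1/(-12 - 21) = 1/(-33) = -1/33 ≈ -0.030303)
(P + 1/(-22 + C(4)))² = (-1/33 + 1/(-22 - 3*4²))² = (-1/33 + 1/(-22 - 3*16))² = (-1/33 + 1/(-22 - 48))² = (-1/33 + 1/(-70))² = (-1/33 - 1/70)² = (-103/2310)² = 10609/5336100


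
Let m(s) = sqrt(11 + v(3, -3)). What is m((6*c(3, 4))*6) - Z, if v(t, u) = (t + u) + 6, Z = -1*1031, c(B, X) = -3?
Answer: 1031 + sqrt(17) ≈ 1035.1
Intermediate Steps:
Z = -1031
v(t, u) = 6 + t + u
m(s) = sqrt(17) (m(s) = sqrt(11 + (6 + 3 - 3)) = sqrt(11 + 6) = sqrt(17))
m((6*c(3, 4))*6) - Z = sqrt(17) - 1*(-1031) = sqrt(17) + 1031 = 1031 + sqrt(17)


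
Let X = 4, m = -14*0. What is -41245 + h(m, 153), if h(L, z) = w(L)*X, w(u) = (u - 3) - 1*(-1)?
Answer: -41253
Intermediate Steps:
m = 0
w(u) = -2 + u (w(u) = (-3 + u) + 1 = -2 + u)
h(L, z) = -8 + 4*L (h(L, z) = (-2 + L)*4 = -8 + 4*L)
-41245 + h(m, 153) = -41245 + (-8 + 4*0) = -41245 + (-8 + 0) = -41245 - 8 = -41253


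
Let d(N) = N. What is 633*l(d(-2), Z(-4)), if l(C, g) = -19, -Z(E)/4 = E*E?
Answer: -12027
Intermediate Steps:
Z(E) = -4*E² (Z(E) = -4*E*E = -4*E²)
633*l(d(-2), Z(-4)) = 633*(-19) = -12027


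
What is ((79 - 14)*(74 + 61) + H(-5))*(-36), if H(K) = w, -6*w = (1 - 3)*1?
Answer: -315912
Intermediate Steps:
w = ⅓ (w = -(1 - 3)/6 = -(-1)/3 = -⅙*(-2) = ⅓ ≈ 0.33333)
H(K) = ⅓
((79 - 14)*(74 + 61) + H(-5))*(-36) = ((79 - 14)*(74 + 61) + ⅓)*(-36) = (65*135 + ⅓)*(-36) = (8775 + ⅓)*(-36) = (26326/3)*(-36) = -315912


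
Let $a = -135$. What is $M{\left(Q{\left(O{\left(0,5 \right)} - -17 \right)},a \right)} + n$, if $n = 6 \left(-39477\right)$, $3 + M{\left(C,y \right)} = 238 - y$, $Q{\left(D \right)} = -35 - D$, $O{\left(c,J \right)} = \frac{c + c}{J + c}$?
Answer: $-236492$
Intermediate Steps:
$O{\left(c,J \right)} = \frac{2 c}{J + c}$
$M{\left(C,y \right)} = 235 - y$ ($M{\left(C,y \right)} = -3 - \left(-238 + y\right) = 235 - y$)
$n = -236862$
$M{\left(Q{\left(O{\left(0,5 \right)} - -17 \right)},a \right)} + n = \left(235 - -135\right) - 236862 = \left(235 + 135\right) - 236862 = 370 - 236862 = -236492$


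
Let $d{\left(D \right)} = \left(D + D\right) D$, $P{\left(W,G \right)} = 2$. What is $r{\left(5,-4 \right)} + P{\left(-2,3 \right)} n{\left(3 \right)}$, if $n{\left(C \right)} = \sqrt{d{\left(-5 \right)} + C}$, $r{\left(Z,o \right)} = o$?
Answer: $-4 + 2 \sqrt{53} \approx 10.56$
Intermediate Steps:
$d{\left(D \right)} = 2 D^{2}$ ($d{\left(D \right)} = 2 D D = 2 D^{2}$)
$n{\left(C \right)} = \sqrt{50 + C}$ ($n{\left(C \right)} = \sqrt{2 \left(-5\right)^{2} + C} = \sqrt{2 \cdot 25 + C} = \sqrt{50 + C}$)
$r{\left(5,-4 \right)} + P{\left(-2,3 \right)} n{\left(3 \right)} = -4 + 2 \sqrt{50 + 3} = -4 + 2 \sqrt{53}$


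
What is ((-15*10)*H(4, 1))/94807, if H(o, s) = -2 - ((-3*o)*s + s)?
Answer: -1350/94807 ≈ -0.014239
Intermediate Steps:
H(o, s) = -2 - s + 3*o*s (H(o, s) = -2 - (-3*o*s + s) = -2 - (s - 3*o*s) = -2 + (-s + 3*o*s) = -2 - s + 3*o*s)
((-15*10)*H(4, 1))/94807 = ((-15*10)*(-2 - 1*1 + 3*4*1))/94807 = -150*(-2 - 1 + 12)*(1/94807) = -150*9*(1/94807) = -1350*1/94807 = -1350/94807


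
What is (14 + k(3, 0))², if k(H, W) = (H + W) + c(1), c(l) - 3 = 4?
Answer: 576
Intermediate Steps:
c(l) = 7 (c(l) = 3 + 4 = 7)
k(H, W) = 7 + H + W (k(H, W) = (H + W) + 7 = 7 + H + W)
(14 + k(3, 0))² = (14 + (7 + 3 + 0))² = (14 + 10)² = 24² = 576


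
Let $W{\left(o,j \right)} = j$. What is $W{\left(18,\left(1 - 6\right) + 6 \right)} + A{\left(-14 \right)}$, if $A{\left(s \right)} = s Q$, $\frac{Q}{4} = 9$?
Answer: $-503$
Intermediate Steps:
$Q = 36$ ($Q = 4 \cdot 9 = 36$)
$A{\left(s \right)} = 36 s$ ($A{\left(s \right)} = s 36 = 36 s$)
$W{\left(18,\left(1 - 6\right) + 6 \right)} + A{\left(-14 \right)} = \left(\left(1 - 6\right) + 6\right) + 36 \left(-14\right) = \left(-5 + 6\right) - 504 = 1 - 504 = -503$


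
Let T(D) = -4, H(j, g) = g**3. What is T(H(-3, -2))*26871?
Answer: -107484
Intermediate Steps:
T(H(-3, -2))*26871 = -4*26871 = -107484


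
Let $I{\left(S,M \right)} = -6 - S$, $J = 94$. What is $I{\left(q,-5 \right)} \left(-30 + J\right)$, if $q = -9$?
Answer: $192$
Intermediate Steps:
$I{\left(q,-5 \right)} \left(-30 + J\right) = \left(-6 - -9\right) \left(-30 + 94\right) = \left(-6 + 9\right) 64 = 3 \cdot 64 = 192$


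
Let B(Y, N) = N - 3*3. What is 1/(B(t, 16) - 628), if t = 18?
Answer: -1/621 ≈ -0.0016103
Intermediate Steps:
B(Y, N) = -9 + N (B(Y, N) = N - 9 = -9 + N)
1/(B(t, 16) - 628) = 1/((-9 + 16) - 628) = 1/(7 - 628) = 1/(-621) = -1/621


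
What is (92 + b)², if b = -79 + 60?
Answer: 5329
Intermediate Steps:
b = -19
(92 + b)² = (92 - 19)² = 73² = 5329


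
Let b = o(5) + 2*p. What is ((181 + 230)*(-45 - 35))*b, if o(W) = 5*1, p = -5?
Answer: 164400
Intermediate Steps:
o(W) = 5
b = -5 (b = 5 + 2*(-5) = 5 - 10 = -5)
((181 + 230)*(-45 - 35))*b = ((181 + 230)*(-45 - 35))*(-5) = (411*(-80))*(-5) = -32880*(-5) = 164400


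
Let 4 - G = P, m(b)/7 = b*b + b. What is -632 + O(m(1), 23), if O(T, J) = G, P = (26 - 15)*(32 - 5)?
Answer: -925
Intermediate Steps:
m(b) = 7*b + 7*b² (m(b) = 7*(b*b + b) = 7*(b² + b) = 7*(b + b²) = 7*b + 7*b²)
P = 297 (P = 11*27 = 297)
G = -293 (G = 4 - 1*297 = 4 - 297 = -293)
O(T, J) = -293
-632 + O(m(1), 23) = -632 - 293 = -925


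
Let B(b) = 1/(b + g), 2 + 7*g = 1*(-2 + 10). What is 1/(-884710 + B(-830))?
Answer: -5804/5134856847 ≈ -1.1303e-6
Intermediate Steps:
g = 6/7 (g = -2/7 + (1*(-2 + 10))/7 = -2/7 + (1*8)/7 = -2/7 + (⅐)*8 = -2/7 + 8/7 = 6/7 ≈ 0.85714)
B(b) = 1/(6/7 + b) (B(b) = 1/(b + 6/7) = 1/(6/7 + b))
1/(-884710 + B(-830)) = 1/(-884710 + 7/(6 + 7*(-830))) = 1/(-884710 + 7/(6 - 5810)) = 1/(-884710 + 7/(-5804)) = 1/(-884710 + 7*(-1/5804)) = 1/(-884710 - 7/5804) = 1/(-5134856847/5804) = -5804/5134856847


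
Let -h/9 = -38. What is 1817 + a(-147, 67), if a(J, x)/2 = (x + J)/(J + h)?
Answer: 70831/39 ≈ 1816.2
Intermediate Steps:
h = 342 (h = -9*(-38) = 342)
a(J, x) = 2*(J + x)/(342 + J) (a(J, x) = 2*((x + J)/(J + 342)) = 2*((J + x)/(342 + J)) = 2*(J + x)/(342 + J))
1817 + a(-147, 67) = 1817 + 2*(-147 + 67)/(342 - 147) = 1817 + 2*(-80)/195 = 1817 + 2*(1/195)*(-80) = 1817 - 32/39 = 70831/39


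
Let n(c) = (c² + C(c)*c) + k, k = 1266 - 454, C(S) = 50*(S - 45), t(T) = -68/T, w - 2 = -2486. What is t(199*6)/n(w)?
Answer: -17/95601451098 ≈ -1.7782e-10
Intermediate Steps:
w = -2484 (w = 2 - 2486 = -2484)
C(S) = -2250 + 50*S (C(S) = 50*(-45 + S) = -2250 + 50*S)
k = 812
n(c) = 812 + c² + c*(-2250 + 50*c) (n(c) = (c² + (-2250 + 50*c)*c) + 812 = (c² + c*(-2250 + 50*c)) + 812 = 812 + c² + c*(-2250 + 50*c))
t(199*6)/n(w) = (-68/(199*6))/(812 - 2250*(-2484) + 51*(-2484)²) = (-68/1194)/(812 + 5589000 + 51*6170256) = (-68*1/1194)/(812 + 5589000 + 314683056) = -34/597/320272868 = -34/597*1/320272868 = -17/95601451098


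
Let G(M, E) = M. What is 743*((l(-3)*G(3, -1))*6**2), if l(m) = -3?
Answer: -240732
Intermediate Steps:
743*((l(-3)*G(3, -1))*6**2) = 743*(-3*3*6**2) = 743*(-9*36) = 743*(-324) = -240732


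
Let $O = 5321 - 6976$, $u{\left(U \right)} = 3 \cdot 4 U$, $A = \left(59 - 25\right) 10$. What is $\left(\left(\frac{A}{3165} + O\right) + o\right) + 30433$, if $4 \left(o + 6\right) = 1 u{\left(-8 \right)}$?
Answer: $\frac{18197552}{633} \approx 28748.0$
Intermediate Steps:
$A = 340$ ($A = 34 \cdot 10 = 340$)
$u{\left(U \right)} = 12 U$
$o = -30$ ($o = -6 + \frac{1 \cdot 12 \left(-8\right)}{4} = -6 + \frac{1 \left(-96\right)}{4} = -6 + \frac{1}{4} \left(-96\right) = -6 - 24 = -30$)
$O = -1655$
$\left(\left(\frac{A}{3165} + O\right) + o\right) + 30433 = \left(\left(\frac{340}{3165} - 1655\right) - 30\right) + 30433 = \left(\left(340 \cdot \frac{1}{3165} - 1655\right) - 30\right) + 30433 = \left(\left(\frac{68}{633} - 1655\right) - 30\right) + 30433 = \left(- \frac{1047547}{633} - 30\right) + 30433 = - \frac{1066537}{633} + 30433 = \frac{18197552}{633}$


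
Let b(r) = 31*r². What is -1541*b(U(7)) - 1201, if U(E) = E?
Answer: -2341980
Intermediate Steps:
-1541*b(U(7)) - 1201 = -47771*7² - 1201 = -47771*49 - 1201 = -1541*1519 - 1201 = -2340779 - 1201 = -2341980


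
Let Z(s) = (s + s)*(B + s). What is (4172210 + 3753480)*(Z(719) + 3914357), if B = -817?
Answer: 29907060193770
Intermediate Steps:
Z(s) = 2*s*(-817 + s) (Z(s) = (s + s)*(-817 + s) = (2*s)*(-817 + s) = 2*s*(-817 + s))
(4172210 + 3753480)*(Z(719) + 3914357) = (4172210 + 3753480)*(2*719*(-817 + 719) + 3914357) = 7925690*(2*719*(-98) + 3914357) = 7925690*(-140924 + 3914357) = 7925690*3773433 = 29907060193770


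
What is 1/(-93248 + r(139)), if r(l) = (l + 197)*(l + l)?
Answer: 1/160 ≈ 0.0062500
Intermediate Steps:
r(l) = 2*l*(197 + l) (r(l) = (197 + l)*(2*l) = 2*l*(197 + l))
1/(-93248 + r(139)) = 1/(-93248 + 2*139*(197 + 139)) = 1/(-93248 + 2*139*336) = 1/(-93248 + 93408) = 1/160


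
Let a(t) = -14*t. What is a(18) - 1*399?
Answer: -651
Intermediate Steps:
a(18) - 1*399 = -14*18 - 1*399 = -252 - 399 = -651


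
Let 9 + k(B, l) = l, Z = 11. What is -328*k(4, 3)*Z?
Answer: 21648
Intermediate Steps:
k(B, l) = -9 + l
-328*k(4, 3)*Z = -328*(-9 + 3)*11 = -(-1968)*11 = -328*(-66) = 21648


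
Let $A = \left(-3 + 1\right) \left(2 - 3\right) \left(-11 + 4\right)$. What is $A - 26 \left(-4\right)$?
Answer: $90$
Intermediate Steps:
$A = -14$ ($A = \left(-2\right) \left(-1\right) \left(-7\right) = 2 \left(-7\right) = -14$)
$A - 26 \left(-4\right) = -14 - 26 \left(-4\right) = -14 - -104 = -14 + 104 = 90$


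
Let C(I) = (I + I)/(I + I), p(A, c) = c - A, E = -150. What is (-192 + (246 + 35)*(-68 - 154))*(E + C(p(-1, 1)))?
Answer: 9323526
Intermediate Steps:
C(I) = 1 (C(I) = (2*I)/((2*I)) = (2*I)*(1/(2*I)) = 1)
(-192 + (246 + 35)*(-68 - 154))*(E + C(p(-1, 1))) = (-192 + (246 + 35)*(-68 - 154))*(-150 + 1) = (-192 + 281*(-222))*(-149) = (-192 - 62382)*(-149) = -62574*(-149) = 9323526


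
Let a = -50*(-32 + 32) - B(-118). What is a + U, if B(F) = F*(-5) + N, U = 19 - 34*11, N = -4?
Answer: -941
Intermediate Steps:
U = -355 (U = 19 - 374 = -355)
B(F) = -4 - 5*F (B(F) = F*(-5) - 4 = -5*F - 4 = -4 - 5*F)
a = -586 (a = -50*(-32 + 32) - (-4 - 5*(-118)) = -50*0 - (-4 + 590) = 0 - 1*586 = 0 - 586 = -586)
a + U = -586 - 355 = -941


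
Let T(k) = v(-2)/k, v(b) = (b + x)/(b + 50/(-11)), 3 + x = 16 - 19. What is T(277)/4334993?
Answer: 11/10807137549 ≈ 1.0178e-9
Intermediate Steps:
x = -6 (x = -3 + (16 - 19) = -3 - 3 = -6)
v(b) = (-6 + b)/(-50/11 + b) (v(b) = (b - 6)/(b + 50/(-11)) = (-6 + b)/(b + 50*(-1/11)) = (-6 + b)/(b - 50/11) = (-6 + b)/(-50/11 + b))
T(k) = 11/(9*k) (T(k) = (11*(-6 - 2)/(-50 + 11*(-2)))/k = (11*(-8)/(-50 - 22))/k = (11*(-8)/(-72))/k = (11*(-1/72)*(-8))/k = 11/(9*k))
T(277)/4334993 = ((11/9)/277)/4334993 = ((11/9)*(1/277))*(1/4334993) = (11/2493)*(1/4334993) = 11/10807137549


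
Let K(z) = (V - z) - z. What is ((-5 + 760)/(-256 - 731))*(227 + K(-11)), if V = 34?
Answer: -213665/987 ≈ -216.48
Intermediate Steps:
K(z) = 34 - 2*z (K(z) = (34 - z) - z = 34 - 2*z)
((-5 + 760)/(-256 - 731))*(227 + K(-11)) = ((-5 + 760)/(-256 - 731))*(227 + (34 - 2*(-11))) = (755/(-987))*(227 + (34 + 22)) = (755*(-1/987))*(227 + 56) = -755/987*283 = -213665/987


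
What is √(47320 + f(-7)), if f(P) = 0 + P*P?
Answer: √47369 ≈ 217.64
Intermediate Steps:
f(P) = P² (f(P) = 0 + P² = P²)
√(47320 + f(-7)) = √(47320 + (-7)²) = √(47320 + 49) = √47369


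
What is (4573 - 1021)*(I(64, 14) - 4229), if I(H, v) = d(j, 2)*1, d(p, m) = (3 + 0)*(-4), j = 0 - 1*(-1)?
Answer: -15064032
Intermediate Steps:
j = 1 (j = 0 + 1 = 1)
d(p, m) = -12 (d(p, m) = 3*(-4) = -12)
I(H, v) = -12 (I(H, v) = -12*1 = -12)
(4573 - 1021)*(I(64, 14) - 4229) = (4573 - 1021)*(-12 - 4229) = 3552*(-4241) = -15064032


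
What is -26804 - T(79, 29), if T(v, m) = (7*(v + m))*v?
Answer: -86528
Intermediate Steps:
T(v, m) = v*(7*m + 7*v) (T(v, m) = (7*(m + v))*v = (7*m + 7*v)*v = v*(7*m + 7*v))
-26804 - T(79, 29) = -26804 - 7*79*(29 + 79) = -26804 - 7*79*108 = -26804 - 1*59724 = -26804 - 59724 = -86528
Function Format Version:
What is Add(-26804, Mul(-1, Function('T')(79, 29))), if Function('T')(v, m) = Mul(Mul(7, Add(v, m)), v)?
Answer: -86528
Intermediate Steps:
Function('T')(v, m) = Mul(v, Add(Mul(7, m), Mul(7, v))) (Function('T')(v, m) = Mul(Mul(7, Add(m, v)), v) = Mul(Add(Mul(7, m), Mul(7, v)), v) = Mul(v, Add(Mul(7, m), Mul(7, v))))
Add(-26804, Mul(-1, Function('T')(79, 29))) = Add(-26804, Mul(-1, Mul(7, 79, Add(29, 79)))) = Add(-26804, Mul(-1, Mul(7, 79, 108))) = Add(-26804, Mul(-1, 59724)) = Add(-26804, -59724) = -86528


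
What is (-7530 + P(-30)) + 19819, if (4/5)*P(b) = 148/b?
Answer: 73697/6 ≈ 12283.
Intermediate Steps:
P(b) = 185/b (P(b) = 5*(148/b)/4 = 185/b)
(-7530 + P(-30)) + 19819 = (-7530 + 185/(-30)) + 19819 = (-7530 + 185*(-1/30)) + 19819 = (-7530 - 37/6) + 19819 = -45217/6 + 19819 = 73697/6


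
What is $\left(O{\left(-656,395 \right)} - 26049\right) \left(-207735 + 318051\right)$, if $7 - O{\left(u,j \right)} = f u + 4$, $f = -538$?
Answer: $-41806895784$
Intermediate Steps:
$O{\left(u,j \right)} = 3 + 538 u$ ($O{\left(u,j \right)} = 7 - \left(- 538 u + 4\right) = 7 - \left(4 - 538 u\right) = 7 + \left(-4 + 538 u\right) = 3 + 538 u$)
$\left(O{\left(-656,395 \right)} - 26049\right) \left(-207735 + 318051\right) = \left(\left(3 + 538 \left(-656\right)\right) - 26049\right) \left(-207735 + 318051\right) = \left(\left(3 - 352928\right) - 26049\right) 110316 = \left(-352925 - 26049\right) 110316 = \left(-378974\right) 110316 = -41806895784$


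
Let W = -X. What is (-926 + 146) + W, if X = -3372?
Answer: 2592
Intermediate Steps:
W = 3372 (W = -1*(-3372) = 3372)
(-926 + 146) + W = (-926 + 146) + 3372 = -780 + 3372 = 2592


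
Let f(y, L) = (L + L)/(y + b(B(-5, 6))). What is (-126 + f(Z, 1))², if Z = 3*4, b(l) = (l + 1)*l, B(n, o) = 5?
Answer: 6996025/441 ≈ 15864.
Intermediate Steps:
b(l) = l*(1 + l) (b(l) = (1 + l)*l = l*(1 + l))
Z = 12
f(y, L) = 2*L/(30 + y) (f(y, L) = (L + L)/(y + 5*(1 + 5)) = (2*L)/(y + 5*6) = (2*L)/(y + 30) = (2*L)/(30 + y) = 2*L/(30 + y))
(-126 + f(Z, 1))² = (-126 + 2*1/(30 + 12))² = (-126 + 2*1/42)² = (-126 + 2*1*(1/42))² = (-126 + 1/21)² = (-2645/21)² = 6996025/441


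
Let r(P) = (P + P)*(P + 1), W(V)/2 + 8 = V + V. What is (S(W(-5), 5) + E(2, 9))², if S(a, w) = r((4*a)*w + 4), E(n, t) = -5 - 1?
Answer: 1048317967876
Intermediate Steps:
E(n, t) = -6
W(V) = -16 + 4*V (W(V) = -16 + 2*(V + V) = -16 + 2*(2*V) = -16 + 4*V)
r(P) = 2*P*(1 + P) (r(P) = (2*P)*(1 + P) = 2*P*(1 + P))
S(a, w) = 2*(4 + 4*a*w)*(5 + 4*a*w) (S(a, w) = 2*((4*a)*w + 4)*(1 + ((4*a)*w + 4)) = 2*(4*a*w + 4)*(1 + (4*a*w + 4)) = 2*(4 + 4*a*w)*(1 + (4 + 4*a*w)) = 2*(4 + 4*a*w)*(5 + 4*a*w))
(S(W(-5), 5) + E(2, 9))² = (8*(1 + (-16 + 4*(-5))*5)*(5 + 4*(-16 + 4*(-5))*5) - 6)² = (8*(1 + (-16 - 20)*5)*(5 + 4*(-16 - 20)*5) - 6)² = (8*(1 - 36*5)*(5 + 4*(-36)*5) - 6)² = (8*(1 - 180)*(5 - 720) - 6)² = (8*(-179)*(-715) - 6)² = (1023880 - 6)² = 1023874² = 1048317967876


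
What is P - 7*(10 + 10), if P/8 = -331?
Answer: -2788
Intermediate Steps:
P = -2648 (P = 8*(-331) = -2648)
P - 7*(10 + 10) = -2648 - 7*(10 + 10) = -2648 - 7*20 = -2648 - 140 = -2788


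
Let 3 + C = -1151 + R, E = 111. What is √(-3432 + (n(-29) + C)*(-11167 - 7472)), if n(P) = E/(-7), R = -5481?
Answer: 2*√1518533205/7 ≈ 11134.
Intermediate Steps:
C = -6635 (C = -3 + (-1151 - 5481) = -3 - 6632 = -6635)
n(P) = -111/7 (n(P) = 111/(-7) = 111*(-⅐) = -111/7)
√(-3432 + (n(-29) + C)*(-11167 - 7472)) = √(-3432 + (-111/7 - 6635)*(-11167 - 7472)) = √(-3432 - 46556/7*(-18639)) = √(-3432 + 867757284/7) = √(867733260/7) = 2*√1518533205/7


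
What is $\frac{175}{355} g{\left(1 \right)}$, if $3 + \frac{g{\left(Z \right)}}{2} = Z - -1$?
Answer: $- \frac{70}{71} \approx -0.98592$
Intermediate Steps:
$g{\left(Z \right)} = -4 + 2 Z$ ($g{\left(Z \right)} = -6 + 2 \left(Z - -1\right) = -6 + 2 \left(Z + 1\right) = -6 + 2 \left(1 + Z\right) = -6 + \left(2 + 2 Z\right) = -4 + 2 Z$)
$\frac{175}{355} g{\left(1 \right)} = \frac{175}{355} \left(-4 + 2 \cdot 1\right) = 175 \cdot \frac{1}{355} \left(-4 + 2\right) = \frac{35}{71} \left(-2\right) = - \frac{70}{71}$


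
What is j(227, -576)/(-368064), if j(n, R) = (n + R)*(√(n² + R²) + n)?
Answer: 79223/368064 + 349*√383305/368064 ≈ 0.80229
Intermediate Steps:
j(n, R) = (R + n)*(n + √(R² + n²)) (j(n, R) = (R + n)*(√(R² + n²) + n) = (R + n)*(n + √(R² + n²)))
j(227, -576)/(-368064) = (227² - 576*227 - 576*√((-576)² + 227²) + 227*√((-576)² + 227²))/(-368064) = (51529 - 130752 - 576*√(331776 + 51529) + 227*√(331776 + 51529))*(-1/368064) = (51529 - 130752 - 576*√383305 + 227*√383305)*(-1/368064) = (-79223 - 349*√383305)*(-1/368064) = 79223/368064 + 349*√383305/368064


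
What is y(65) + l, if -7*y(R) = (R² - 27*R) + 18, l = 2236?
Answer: 13164/7 ≈ 1880.6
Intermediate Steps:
y(R) = -18/7 - R²/7 + 27*R/7 (y(R) = -((R² - 27*R) + 18)/7 = -(18 + R² - 27*R)/7 = -18/7 - R²/7 + 27*R/7)
y(65) + l = (-18/7 - ⅐*65² + (27/7)*65) + 2236 = (-18/7 - ⅐*4225 + 1755/7) + 2236 = (-18/7 - 4225/7 + 1755/7) + 2236 = -2488/7 + 2236 = 13164/7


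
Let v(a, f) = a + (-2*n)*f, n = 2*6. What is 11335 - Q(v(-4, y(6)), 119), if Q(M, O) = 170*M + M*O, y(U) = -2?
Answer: -1381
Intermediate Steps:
n = 12
v(a, f) = a - 24*f (v(a, f) = a + (-2*12)*f = a - 24*f)
11335 - Q(v(-4, y(6)), 119) = 11335 - (-4 - 24*(-2))*(170 + 119) = 11335 - (-4 + 48)*289 = 11335 - 44*289 = 11335 - 1*12716 = 11335 - 12716 = -1381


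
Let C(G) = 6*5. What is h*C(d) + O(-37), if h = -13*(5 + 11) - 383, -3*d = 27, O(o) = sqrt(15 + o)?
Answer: -17730 + I*sqrt(22) ≈ -17730.0 + 4.6904*I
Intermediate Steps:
d = -9 (d = -1/3*27 = -9)
C(G) = 30
h = -591 (h = -13*16 - 383 = -208 - 383 = -591)
h*C(d) + O(-37) = -591*30 + sqrt(15 - 37) = -17730 + sqrt(-22) = -17730 + I*sqrt(22)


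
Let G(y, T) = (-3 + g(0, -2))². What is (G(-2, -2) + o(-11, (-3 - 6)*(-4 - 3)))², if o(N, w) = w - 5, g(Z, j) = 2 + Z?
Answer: 3481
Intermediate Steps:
G(y, T) = 1 (G(y, T) = (-3 + (2 + 0))² = (-3 + 2)² = (-1)² = 1)
o(N, w) = -5 + w
(G(-2, -2) + o(-11, (-3 - 6)*(-4 - 3)))² = (1 + (-5 + (-3 - 6)*(-4 - 3)))² = (1 + (-5 - 9*(-7)))² = (1 + (-5 + 63))² = (1 + 58)² = 59² = 3481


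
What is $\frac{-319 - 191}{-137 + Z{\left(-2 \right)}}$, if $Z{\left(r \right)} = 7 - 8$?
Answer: $\frac{85}{23} \approx 3.6957$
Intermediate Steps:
$Z{\left(r \right)} = -1$ ($Z{\left(r \right)} = 7 - 8 = -1$)
$\frac{-319 - 191}{-137 + Z{\left(-2 \right)}} = \frac{-319 - 191}{-137 - 1} = - \frac{510}{-138} = \left(-510\right) \left(- \frac{1}{138}\right) = \frac{85}{23}$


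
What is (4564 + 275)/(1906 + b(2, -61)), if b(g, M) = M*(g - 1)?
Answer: 1613/615 ≈ 2.6228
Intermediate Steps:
b(g, M) = M*(-1 + g)
(4564 + 275)/(1906 + b(2, -61)) = (4564 + 275)/(1906 - 61*(-1 + 2)) = 4839/(1906 - 61*1) = 4839/(1906 - 61) = 4839/1845 = 4839*(1/1845) = 1613/615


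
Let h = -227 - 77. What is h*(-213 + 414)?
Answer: -61104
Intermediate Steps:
h = -304
h*(-213 + 414) = -304*(-213 + 414) = -304*201 = -61104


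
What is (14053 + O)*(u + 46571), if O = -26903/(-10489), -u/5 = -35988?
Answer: 33394249447020/10489 ≈ 3.1837e+9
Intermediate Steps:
u = 179940 (u = -5*(-35988) = 179940)
O = 26903/10489 (O = -26903*(-1/10489) = 26903/10489 ≈ 2.5649)
(14053 + O)*(u + 46571) = (14053 + 26903/10489)*(179940 + 46571) = (147428820/10489)*226511 = 33394249447020/10489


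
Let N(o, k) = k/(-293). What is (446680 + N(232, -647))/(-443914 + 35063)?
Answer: -130877887/119793343 ≈ -1.0925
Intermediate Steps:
N(o, k) = -k/293 (N(o, k) = k*(-1/293) = -k/293)
(446680 + N(232, -647))/(-443914 + 35063) = (446680 - 1/293*(-647))/(-443914 + 35063) = (446680 + 647/293)/(-408851) = (130877887/293)*(-1/408851) = -130877887/119793343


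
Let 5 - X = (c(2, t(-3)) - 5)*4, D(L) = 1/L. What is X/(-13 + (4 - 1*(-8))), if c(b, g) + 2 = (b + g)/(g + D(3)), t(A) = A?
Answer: -63/2 ≈ -31.500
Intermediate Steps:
D(L) = 1/L
c(b, g) = -2 + (b + g)/(⅓ + g) (c(b, g) = -2 + (b + g)/(g + 1/3) = -2 + (b + g)/(g + ⅓) = -2 + (b + g)/(⅓ + g))
X = 63/2 (X = 5 - ((-2 - 3*(-3) + 3*2)/(1 + 3*(-3)) - 5)*4 = 5 - ((-2 + 9 + 6)/(1 - 9) - 5)*4 = 5 - (13/(-8) - 5)*4 = 5 - (-⅛*13 - 5)*4 = 5 - (-13/8 - 5)*4 = 5 - (-53)*4/8 = 5 - 1*(-53/2) = 5 + 53/2 = 63/2 ≈ 31.500)
X/(-13 + (4 - 1*(-8))) = (63/2)/(-13 + (4 - 1*(-8))) = (63/2)/(-13 + (4 + 8)) = (63/2)/(-13 + 12) = (63/2)/(-1) = -1*63/2 = -63/2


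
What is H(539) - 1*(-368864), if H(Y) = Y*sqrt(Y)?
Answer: 368864 + 3773*sqrt(11) ≈ 3.8138e+5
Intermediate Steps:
H(Y) = Y**(3/2)
H(539) - 1*(-368864) = 539**(3/2) - 1*(-368864) = 3773*sqrt(11) + 368864 = 368864 + 3773*sqrt(11)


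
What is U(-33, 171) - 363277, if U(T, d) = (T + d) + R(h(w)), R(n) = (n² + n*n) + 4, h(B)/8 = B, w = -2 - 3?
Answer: -359935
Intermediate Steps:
w = -5
h(B) = 8*B
R(n) = 4 + 2*n² (R(n) = (n² + n²) + 4 = 2*n² + 4 = 4 + 2*n²)
U(T, d) = 3204 + T + d (U(T, d) = (T + d) + (4 + 2*(8*(-5))²) = (T + d) + (4 + 2*(-40)²) = (T + d) + (4 + 2*1600) = (T + d) + (4 + 3200) = (T + d) + 3204 = 3204 + T + d)
U(-33, 171) - 363277 = (3204 - 33 + 171) - 363277 = 3342 - 363277 = -359935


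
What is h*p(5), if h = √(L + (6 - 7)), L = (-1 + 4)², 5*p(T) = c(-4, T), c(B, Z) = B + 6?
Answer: 4*√2/5 ≈ 1.1314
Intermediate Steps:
c(B, Z) = 6 + B
p(T) = ⅖ (p(T) = (6 - 4)/5 = (⅕)*2 = ⅖)
L = 9 (L = 3² = 9)
h = 2*√2 (h = √(9 + (6 - 7)) = √(9 - 1) = √8 = 2*√2 ≈ 2.8284)
h*p(5) = (2*√2)*(⅖) = 4*√2/5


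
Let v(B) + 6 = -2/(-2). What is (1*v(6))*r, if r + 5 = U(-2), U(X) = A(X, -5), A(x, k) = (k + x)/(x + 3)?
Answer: 60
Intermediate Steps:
v(B) = -5 (v(B) = -6 - 2/(-2) = -6 - 2*(-1/2) = -6 + 1 = -5)
A(x, k) = (k + x)/(3 + x)
U(X) = (-5 + X)/(3 + X)
r = -12 (r = -5 + (-5 - 2)/(3 - 2) = -5 - 7/1 = -5 + 1*(-7) = -5 - 7 = -12)
(1*v(6))*r = (1*(-5))*(-12) = -5*(-12) = 60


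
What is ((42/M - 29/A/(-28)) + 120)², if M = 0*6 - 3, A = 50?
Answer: 22031168041/1960000 ≈ 11240.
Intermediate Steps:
M = -3 (M = 0 - 3 = -3)
((42/M - 29/A/(-28)) + 120)² = ((42/(-3) - 29/50/(-28)) + 120)² = ((42*(-⅓) - 29*1/50*(-1/28)) + 120)² = ((-14 - 29/50*(-1/28)) + 120)² = ((-14 + 29/1400) + 120)² = (-19571/1400 + 120)² = (148429/1400)² = 22031168041/1960000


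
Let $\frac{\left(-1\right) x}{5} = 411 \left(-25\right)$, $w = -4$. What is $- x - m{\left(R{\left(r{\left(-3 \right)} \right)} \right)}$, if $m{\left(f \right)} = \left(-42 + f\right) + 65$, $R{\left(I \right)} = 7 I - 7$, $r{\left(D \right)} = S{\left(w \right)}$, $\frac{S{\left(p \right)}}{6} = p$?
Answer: $-51223$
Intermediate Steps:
$S{\left(p \right)} = 6 p$
$r{\left(D \right)} = -24$ ($r{\left(D \right)} = 6 \left(-4\right) = -24$)
$R{\left(I \right)} = -7 + 7 I$
$x = 51375$ ($x = - 5 \cdot 411 \left(-25\right) = \left(-5\right) \left(-10275\right) = 51375$)
$m{\left(f \right)} = 23 + f$
$- x - m{\left(R{\left(r{\left(-3 \right)} \right)} \right)} = \left(-1\right) 51375 - \left(23 + \left(-7 + 7 \left(-24\right)\right)\right) = -51375 - \left(23 - 175\right) = -51375 - -152 = -51375 + 152 = -51223$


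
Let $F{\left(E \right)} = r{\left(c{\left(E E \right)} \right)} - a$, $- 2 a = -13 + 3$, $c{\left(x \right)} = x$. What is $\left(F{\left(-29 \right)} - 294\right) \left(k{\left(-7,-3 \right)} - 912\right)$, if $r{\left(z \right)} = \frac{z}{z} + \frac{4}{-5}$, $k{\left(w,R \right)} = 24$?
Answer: $\frac{1326672}{5} \approx 2.6533 \cdot 10^{5}$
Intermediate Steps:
$r{\left(z \right)} = \frac{1}{5}$ ($r{\left(z \right)} = 1 + 4 \left(- \frac{1}{5}\right) = 1 - \frac{4}{5} = \frac{1}{5}$)
$a = 5$ ($a = - \frac{-13 + 3}{2} = \left(- \frac{1}{2}\right) \left(-10\right) = 5$)
$F{\left(E \right)} = - \frac{24}{5}$ ($F{\left(E \right)} = \frac{1}{5} - 5 = - \frac{24}{5}$)
$\left(F{\left(-29 \right)} - 294\right) \left(k{\left(-7,-3 \right)} - 912\right) = \left(- \frac{24}{5} - 294\right) \left(24 - 912\right) = \left(- \frac{1494}{5}\right) \left(-888\right) = \frac{1326672}{5}$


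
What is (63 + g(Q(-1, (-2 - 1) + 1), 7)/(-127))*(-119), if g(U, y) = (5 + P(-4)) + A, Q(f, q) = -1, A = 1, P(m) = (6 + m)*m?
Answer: -952357/127 ≈ -7498.9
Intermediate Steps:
P(m) = m*(6 + m)
g(U, y) = -2 (g(U, y) = (5 - 4*(6 - 4)) + 1 = (5 - 4*2) + 1 = (5 - 8) + 1 = -3 + 1 = -2)
(63 + g(Q(-1, (-2 - 1) + 1), 7)/(-127))*(-119) = (63 - 2/(-127))*(-119) = (63 - 2*(-1/127))*(-119) = (63 + 2/127)*(-119) = (8003/127)*(-119) = -952357/127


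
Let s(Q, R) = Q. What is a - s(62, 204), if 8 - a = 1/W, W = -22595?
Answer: -1220129/22595 ≈ -54.000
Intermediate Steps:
a = 180761/22595 (a = 8 - 1/(-22595) = 8 - 1*(-1/22595) = 8 + 1/22595 = 180761/22595 ≈ 8.0000)
a - s(62, 204) = 180761/22595 - 1*62 = 180761/22595 - 62 = -1220129/22595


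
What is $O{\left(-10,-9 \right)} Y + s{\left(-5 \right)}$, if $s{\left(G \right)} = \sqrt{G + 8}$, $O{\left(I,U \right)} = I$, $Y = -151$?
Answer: $1510 + \sqrt{3} \approx 1511.7$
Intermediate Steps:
$s{\left(G \right)} = \sqrt{8 + G}$
$O{\left(-10,-9 \right)} Y + s{\left(-5 \right)} = \left(-10\right) \left(-151\right) + \sqrt{8 - 5} = 1510 + \sqrt{3}$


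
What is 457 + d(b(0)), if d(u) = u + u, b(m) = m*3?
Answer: 457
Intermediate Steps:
b(m) = 3*m
d(u) = 2*u
457 + d(b(0)) = 457 + 2*(3*0) = 457 + 2*0 = 457 + 0 = 457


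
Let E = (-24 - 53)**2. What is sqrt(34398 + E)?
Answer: 7*sqrt(823) ≈ 200.82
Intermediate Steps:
E = 5929 (E = (-77)**2 = 5929)
sqrt(34398 + E) = sqrt(34398 + 5929) = sqrt(40327) = 7*sqrt(823)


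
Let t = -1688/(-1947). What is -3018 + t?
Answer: -5874358/1947 ≈ -3017.1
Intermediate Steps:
t = 1688/1947 (t = -1688*(-1/1947) = 1688/1947 ≈ 0.86697)
-3018 + t = -3018 + 1688/1947 = -5874358/1947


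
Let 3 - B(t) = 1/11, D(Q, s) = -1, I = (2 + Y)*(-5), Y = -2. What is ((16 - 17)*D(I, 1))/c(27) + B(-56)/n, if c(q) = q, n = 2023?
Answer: 23117/600831 ≈ 0.038475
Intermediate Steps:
I = 0 (I = (2 - 2)*(-5) = 0*(-5) = 0)
B(t) = 32/11 (B(t) = 3 - 1/11 = 32/11)
((16 - 17)*D(I, 1))/c(27) + B(-56)/n = ((16 - 17)*(-1))/27 + (32/11)/2023 = -1*(-1)*(1/27) + (32/11)*(1/2023) = 1*(1/27) + 32/22253 = 1/27 + 32/22253 = 23117/600831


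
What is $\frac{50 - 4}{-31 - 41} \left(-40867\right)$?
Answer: $\frac{939941}{36} \approx 26109.0$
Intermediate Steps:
$\frac{50 - 4}{-31 - 41} \left(-40867\right) = \frac{46}{-72} \left(-40867\right) = 46 \left(- \frac{1}{72}\right) \left(-40867\right) = \left(- \frac{23}{36}\right) \left(-40867\right) = \frac{939941}{36}$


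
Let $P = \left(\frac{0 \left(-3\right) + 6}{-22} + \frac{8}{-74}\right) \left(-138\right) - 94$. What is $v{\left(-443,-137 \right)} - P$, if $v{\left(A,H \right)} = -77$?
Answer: $- \frac{14471}{407} \approx -35.555$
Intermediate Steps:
$P = - \frac{16868}{407}$ ($P = \left(\left(0 + 6\right) \left(- \frac{1}{22}\right) + 8 \left(- \frac{1}{74}\right)\right) \left(-138\right) - 94 = \left(6 \left(- \frac{1}{22}\right) - \frac{4}{37}\right) \left(-138\right) - 94 = \left(- \frac{3}{11} - \frac{4}{37}\right) \left(-138\right) - 94 = \left(- \frac{155}{407}\right) \left(-138\right) - 94 = \frac{21390}{407} - 94 = - \frac{16868}{407} \approx -41.445$)
$v{\left(-443,-137 \right)} - P = -77 - - \frac{16868}{407} = -77 + \frac{16868}{407} = - \frac{14471}{407}$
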